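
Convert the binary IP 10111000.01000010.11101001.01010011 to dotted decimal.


10111000 = 184
01000010 = 66
11101001 = 233
01010011 = 83
IP: 184.66.233.83


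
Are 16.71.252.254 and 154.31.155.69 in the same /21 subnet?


Mask: 255.255.248.0
16.71.252.254 AND mask = 16.71.248.0
154.31.155.69 AND mask = 154.31.152.0
No, different subnets (16.71.248.0 vs 154.31.152.0)


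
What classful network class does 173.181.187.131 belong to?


First octet: 173
Binary: 10101101
10xxxxxx -> Class B (128-191)
Class B, default mask 255.255.0.0 (/16)


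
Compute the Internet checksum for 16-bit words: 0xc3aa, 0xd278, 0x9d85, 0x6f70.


Sum all words (with carry folding):
+ 0xc3aa = 0xc3aa
+ 0xd278 = 0x9623
+ 0x9d85 = 0x33a9
+ 0x6f70 = 0xa319
One's complement: ~0xa319
Checksum = 0x5ce6


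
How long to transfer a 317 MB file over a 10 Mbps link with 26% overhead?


Effective throughput = 10 * (1 - 26/100) = 7.4 Mbps
File size in Mb = 317 * 8 = 2536 Mb
Time = 2536 / 7.4
Time = 342.7027 seconds


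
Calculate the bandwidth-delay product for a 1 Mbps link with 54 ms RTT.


BDP = bandwidth * RTT
= 1 Mbps * 54 ms
= 1 * 1e6 * 54 / 1000 bits
= 54000 bits
= 6750 bytes
= 6.5918 KB
BDP = 54000 bits (6750 bytes)


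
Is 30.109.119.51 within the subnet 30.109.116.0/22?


Subnet network: 30.109.116.0
Test IP AND mask: 30.109.116.0
Yes, 30.109.119.51 is in 30.109.116.0/22


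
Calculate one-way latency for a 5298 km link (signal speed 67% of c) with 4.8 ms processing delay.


Speed = 0.67 * 3e5 km/s = 201000 km/s
Propagation delay = 5298 / 201000 = 0.0264 s = 26.3582 ms
Processing delay = 4.8 ms
Total one-way latency = 31.1582 ms


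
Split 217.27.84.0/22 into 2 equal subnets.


New prefix = 22 + 1 = 23
Each subnet has 512 addresses
  217.27.84.0/23
  217.27.86.0/23
Subnets: 217.27.84.0/23, 217.27.86.0/23


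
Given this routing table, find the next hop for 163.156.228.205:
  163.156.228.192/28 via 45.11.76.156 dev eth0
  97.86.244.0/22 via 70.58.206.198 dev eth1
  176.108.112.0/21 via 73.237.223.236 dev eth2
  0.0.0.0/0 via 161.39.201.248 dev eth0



Longest prefix match for 163.156.228.205:
  /28 163.156.228.192: MATCH
  /22 97.86.244.0: no
  /21 176.108.112.0: no
  /0 0.0.0.0: MATCH
Selected: next-hop 45.11.76.156 via eth0 (matched /28)


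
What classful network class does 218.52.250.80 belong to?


First octet: 218
Binary: 11011010
110xxxxx -> Class C (192-223)
Class C, default mask 255.255.255.0 (/24)


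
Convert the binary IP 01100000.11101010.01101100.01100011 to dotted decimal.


01100000 = 96
11101010 = 234
01101100 = 108
01100011 = 99
IP: 96.234.108.99


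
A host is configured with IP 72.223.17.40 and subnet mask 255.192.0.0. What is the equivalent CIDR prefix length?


Binary: 11111111.11000000.00000000.00000000
Count leading 1s
Prefix: /10


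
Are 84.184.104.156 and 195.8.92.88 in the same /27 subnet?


Mask: 255.255.255.224
84.184.104.156 AND mask = 84.184.104.128
195.8.92.88 AND mask = 195.8.92.64
No, different subnets (84.184.104.128 vs 195.8.92.64)


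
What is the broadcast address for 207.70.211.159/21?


Network: 207.70.208.0/21
Host bits = 11
Set all host bits to 1:
Broadcast: 207.70.215.255


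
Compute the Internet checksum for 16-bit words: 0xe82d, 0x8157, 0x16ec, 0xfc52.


Sum all words (with carry folding):
+ 0xe82d = 0xe82d
+ 0x8157 = 0x6985
+ 0x16ec = 0x8071
+ 0xfc52 = 0x7cc4
One's complement: ~0x7cc4
Checksum = 0x833b


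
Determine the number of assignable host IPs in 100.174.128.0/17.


Host bits = 32 - 17 = 15
Total addresses = 2^15 = 32768
Usable = total - 2 (network and broadcast)
Usable hosts: 32766


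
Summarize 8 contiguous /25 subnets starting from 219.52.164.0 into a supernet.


Original prefix: /25
Number of subnets: 8 = 2^3
New prefix = 25 - 3 = 22
Supernet: 219.52.164.0/22


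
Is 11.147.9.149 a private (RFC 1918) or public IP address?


RFC 1918 private ranges:
  10.0.0.0/8 (10.0.0.0 - 10.255.255.255)
  172.16.0.0/12 (172.16.0.0 - 172.31.255.255)
  192.168.0.0/16 (192.168.0.0 - 192.168.255.255)
Public (not in any RFC 1918 range)


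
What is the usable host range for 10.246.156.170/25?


Network: 10.246.156.128
Broadcast: 10.246.156.255
First usable = network + 1
Last usable = broadcast - 1
Range: 10.246.156.129 to 10.246.156.254


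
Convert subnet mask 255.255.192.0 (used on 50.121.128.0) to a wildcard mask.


Subnet mask: 255.255.192.0
Wildcard = 255.255.255.255 - subnet mask
255 - 255 = 0
255 - 255 = 0
255 - 192 = 63
255 - 0 = 255
Wildcard: 0.0.63.255


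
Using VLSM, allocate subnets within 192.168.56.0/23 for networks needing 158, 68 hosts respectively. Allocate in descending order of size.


158 hosts -> /24 (254 usable): 192.168.56.0/24
68 hosts -> /25 (126 usable): 192.168.57.0/25
Allocation: 192.168.56.0/24 (158 hosts, 254 usable); 192.168.57.0/25 (68 hosts, 126 usable)


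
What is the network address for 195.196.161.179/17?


IP:   11000011.11000100.10100001.10110011
Mask: 11111111.11111111.10000000.00000000
AND operation:
Net:  11000011.11000100.10000000.00000000
Network: 195.196.128.0/17


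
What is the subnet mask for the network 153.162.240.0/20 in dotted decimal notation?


/20 means 20 network bits, 12 host bits
Binary: 11111111111111111111000000000000
Mask: 255.255.240.0


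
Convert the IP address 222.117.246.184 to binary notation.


222 = 11011110
117 = 01110101
246 = 11110110
184 = 10111000
Binary: 11011110.01110101.11110110.10111000


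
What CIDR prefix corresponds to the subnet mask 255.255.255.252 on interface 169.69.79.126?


Binary: 11111111.11111111.11111111.11111100
Count leading 1s
Prefix: /30


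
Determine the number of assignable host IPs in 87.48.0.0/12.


Host bits = 32 - 12 = 20
Total addresses = 2^20 = 1048576
Usable = total - 2 (network and broadcast)
Usable hosts: 1048574


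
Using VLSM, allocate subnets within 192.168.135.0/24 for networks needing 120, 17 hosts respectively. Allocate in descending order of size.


120 hosts -> /25 (126 usable): 192.168.135.0/25
17 hosts -> /27 (30 usable): 192.168.135.128/27
Allocation: 192.168.135.0/25 (120 hosts, 126 usable); 192.168.135.128/27 (17 hosts, 30 usable)


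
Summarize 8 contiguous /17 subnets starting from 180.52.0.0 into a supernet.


Original prefix: /17
Number of subnets: 8 = 2^3
New prefix = 17 - 3 = 14
Supernet: 180.52.0.0/14


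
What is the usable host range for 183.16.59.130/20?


Network: 183.16.48.0
Broadcast: 183.16.63.255
First usable = network + 1
Last usable = broadcast - 1
Range: 183.16.48.1 to 183.16.63.254


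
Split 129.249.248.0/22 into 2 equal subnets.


New prefix = 22 + 1 = 23
Each subnet has 512 addresses
  129.249.248.0/23
  129.249.250.0/23
Subnets: 129.249.248.0/23, 129.249.250.0/23


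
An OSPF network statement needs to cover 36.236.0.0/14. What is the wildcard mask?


Subnet mask: 255.252.0.0
Wildcard = 255.255.255.255 - subnet mask
255 - 255 = 0
255 - 252 = 3
255 - 0 = 255
255 - 0 = 255
Wildcard: 0.3.255.255


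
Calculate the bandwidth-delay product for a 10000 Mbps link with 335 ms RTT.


BDP = bandwidth * RTT
= 10000 Mbps * 335 ms
= 10000 * 1e6 * 335 / 1000 bits
= 3350000000 bits
= 418750000 bytes
= 408935.5469 KB
BDP = 3350000000 bits (418750000 bytes)


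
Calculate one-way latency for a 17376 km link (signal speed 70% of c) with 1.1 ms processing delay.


Speed = 0.7 * 3e5 km/s = 210000 km/s
Propagation delay = 17376 / 210000 = 0.0827 s = 82.7429 ms
Processing delay = 1.1 ms
Total one-way latency = 83.8429 ms


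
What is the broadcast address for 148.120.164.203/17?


Network: 148.120.128.0/17
Host bits = 15
Set all host bits to 1:
Broadcast: 148.120.255.255


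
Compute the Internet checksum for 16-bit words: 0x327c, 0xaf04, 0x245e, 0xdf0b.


Sum all words (with carry folding):
+ 0x327c = 0x327c
+ 0xaf04 = 0xe180
+ 0x245e = 0x05df
+ 0xdf0b = 0xe4ea
One's complement: ~0xe4ea
Checksum = 0x1b15


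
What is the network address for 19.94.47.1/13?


IP:   00010011.01011110.00101111.00000001
Mask: 11111111.11111000.00000000.00000000
AND operation:
Net:  00010011.01011000.00000000.00000000
Network: 19.88.0.0/13


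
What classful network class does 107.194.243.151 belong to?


First octet: 107
Binary: 01101011
0xxxxxxx -> Class A (1-126)
Class A, default mask 255.0.0.0 (/8)


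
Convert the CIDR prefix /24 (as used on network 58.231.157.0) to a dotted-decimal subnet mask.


/24 means 24 network bits, 8 host bits
Binary: 11111111111111111111111100000000
Mask: 255.255.255.0


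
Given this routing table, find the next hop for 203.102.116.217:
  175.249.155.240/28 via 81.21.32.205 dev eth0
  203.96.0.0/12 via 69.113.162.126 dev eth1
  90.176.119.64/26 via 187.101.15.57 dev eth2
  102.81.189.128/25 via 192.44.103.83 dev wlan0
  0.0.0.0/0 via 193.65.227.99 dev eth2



Longest prefix match for 203.102.116.217:
  /28 175.249.155.240: no
  /12 203.96.0.0: MATCH
  /26 90.176.119.64: no
  /25 102.81.189.128: no
  /0 0.0.0.0: MATCH
Selected: next-hop 69.113.162.126 via eth1 (matched /12)


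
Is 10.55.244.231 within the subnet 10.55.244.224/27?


Subnet network: 10.55.244.224
Test IP AND mask: 10.55.244.224
Yes, 10.55.244.231 is in 10.55.244.224/27


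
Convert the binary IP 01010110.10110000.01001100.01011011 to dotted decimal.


01010110 = 86
10110000 = 176
01001100 = 76
01011011 = 91
IP: 86.176.76.91


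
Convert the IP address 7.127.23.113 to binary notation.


7 = 00000111
127 = 01111111
23 = 00010111
113 = 01110001
Binary: 00000111.01111111.00010111.01110001


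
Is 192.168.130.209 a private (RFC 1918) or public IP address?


RFC 1918 private ranges:
  10.0.0.0/8 (10.0.0.0 - 10.255.255.255)
  172.16.0.0/12 (172.16.0.0 - 172.31.255.255)
  192.168.0.0/16 (192.168.0.0 - 192.168.255.255)
Private (in 192.168.0.0/16)


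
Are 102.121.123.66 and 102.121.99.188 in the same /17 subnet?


Mask: 255.255.128.0
102.121.123.66 AND mask = 102.121.0.0
102.121.99.188 AND mask = 102.121.0.0
Yes, same subnet (102.121.0.0)


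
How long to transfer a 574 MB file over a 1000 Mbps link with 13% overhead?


Effective throughput = 1000 * (1 - 13/100) = 870 Mbps
File size in Mb = 574 * 8 = 4592 Mb
Time = 4592 / 870
Time = 5.2782 seconds


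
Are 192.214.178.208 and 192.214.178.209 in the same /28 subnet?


Mask: 255.255.255.240
192.214.178.208 AND mask = 192.214.178.208
192.214.178.209 AND mask = 192.214.178.208
Yes, same subnet (192.214.178.208)


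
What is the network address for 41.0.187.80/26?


IP:   00101001.00000000.10111011.01010000
Mask: 11111111.11111111.11111111.11000000
AND operation:
Net:  00101001.00000000.10111011.01000000
Network: 41.0.187.64/26


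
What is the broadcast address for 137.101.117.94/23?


Network: 137.101.116.0/23
Host bits = 9
Set all host bits to 1:
Broadcast: 137.101.117.255


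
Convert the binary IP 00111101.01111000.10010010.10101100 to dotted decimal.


00111101 = 61
01111000 = 120
10010010 = 146
10101100 = 172
IP: 61.120.146.172


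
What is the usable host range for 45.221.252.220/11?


Network: 45.192.0.0
Broadcast: 45.223.255.255
First usable = network + 1
Last usable = broadcast - 1
Range: 45.192.0.1 to 45.223.255.254


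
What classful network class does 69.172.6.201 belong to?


First octet: 69
Binary: 01000101
0xxxxxxx -> Class A (1-126)
Class A, default mask 255.0.0.0 (/8)


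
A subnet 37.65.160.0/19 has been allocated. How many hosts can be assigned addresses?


Host bits = 32 - 19 = 13
Total addresses = 2^13 = 8192
Usable = total - 2 (network and broadcast)
Usable hosts: 8190


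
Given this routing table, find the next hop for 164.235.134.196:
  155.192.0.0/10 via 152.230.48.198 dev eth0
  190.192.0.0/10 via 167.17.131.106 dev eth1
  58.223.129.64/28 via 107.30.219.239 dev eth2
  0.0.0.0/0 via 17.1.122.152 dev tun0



Longest prefix match for 164.235.134.196:
  /10 155.192.0.0: no
  /10 190.192.0.0: no
  /28 58.223.129.64: no
  /0 0.0.0.0: MATCH
Selected: next-hop 17.1.122.152 via tun0 (matched /0)


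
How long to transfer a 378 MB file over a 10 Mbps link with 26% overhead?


Effective throughput = 10 * (1 - 26/100) = 7.4 Mbps
File size in Mb = 378 * 8 = 3024 Mb
Time = 3024 / 7.4
Time = 408.6486 seconds


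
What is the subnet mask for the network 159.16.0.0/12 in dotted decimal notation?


/12 means 12 network bits, 20 host bits
Binary: 11111111111100000000000000000000
Mask: 255.240.0.0


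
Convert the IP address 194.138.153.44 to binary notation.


194 = 11000010
138 = 10001010
153 = 10011001
44 = 00101100
Binary: 11000010.10001010.10011001.00101100


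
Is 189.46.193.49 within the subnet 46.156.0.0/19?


Subnet network: 46.156.0.0
Test IP AND mask: 189.46.192.0
No, 189.46.193.49 is not in 46.156.0.0/19


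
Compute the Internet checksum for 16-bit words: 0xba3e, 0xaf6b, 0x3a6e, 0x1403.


Sum all words (with carry folding):
+ 0xba3e = 0xba3e
+ 0xaf6b = 0x69aa
+ 0x3a6e = 0xa418
+ 0x1403 = 0xb81b
One's complement: ~0xb81b
Checksum = 0x47e4


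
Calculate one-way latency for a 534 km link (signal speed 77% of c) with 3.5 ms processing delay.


Speed = 0.77 * 3e5 km/s = 231000 km/s
Propagation delay = 534 / 231000 = 0.0023 s = 2.3117 ms
Processing delay = 3.5 ms
Total one-way latency = 5.8117 ms


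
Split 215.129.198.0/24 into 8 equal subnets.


New prefix = 24 + 3 = 27
Each subnet has 32 addresses
  215.129.198.0/27
  215.129.198.32/27
  215.129.198.64/27
  215.129.198.96/27
  215.129.198.128/27
  215.129.198.160/27
  215.129.198.192/27
  215.129.198.224/27
Subnets: 215.129.198.0/27, 215.129.198.32/27, 215.129.198.64/27, 215.129.198.96/27, 215.129.198.128/27, 215.129.198.160/27, 215.129.198.192/27, 215.129.198.224/27


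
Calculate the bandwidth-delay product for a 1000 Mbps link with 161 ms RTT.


BDP = bandwidth * RTT
= 1000 Mbps * 161 ms
= 1000 * 1e6 * 161 / 1000 bits
= 161000000 bits
= 20125000 bytes
= 19653.3203 KB
BDP = 161000000 bits (20125000 bytes)


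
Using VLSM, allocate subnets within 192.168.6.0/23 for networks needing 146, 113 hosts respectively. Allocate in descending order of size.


146 hosts -> /24 (254 usable): 192.168.6.0/24
113 hosts -> /25 (126 usable): 192.168.7.0/25
Allocation: 192.168.6.0/24 (146 hosts, 254 usable); 192.168.7.0/25 (113 hosts, 126 usable)


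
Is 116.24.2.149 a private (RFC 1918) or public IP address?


RFC 1918 private ranges:
  10.0.0.0/8 (10.0.0.0 - 10.255.255.255)
  172.16.0.0/12 (172.16.0.0 - 172.31.255.255)
  192.168.0.0/16 (192.168.0.0 - 192.168.255.255)
Public (not in any RFC 1918 range)


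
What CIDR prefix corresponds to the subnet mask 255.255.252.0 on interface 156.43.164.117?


Binary: 11111111.11111111.11111100.00000000
Count leading 1s
Prefix: /22


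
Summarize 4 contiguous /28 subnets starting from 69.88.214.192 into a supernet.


Original prefix: /28
Number of subnets: 4 = 2^2
New prefix = 28 - 2 = 26
Supernet: 69.88.214.192/26


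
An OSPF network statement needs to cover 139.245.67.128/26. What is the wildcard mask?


Subnet mask: 255.255.255.192
Wildcard = 255.255.255.255 - subnet mask
255 - 255 = 0
255 - 255 = 0
255 - 255 = 0
255 - 192 = 63
Wildcard: 0.0.0.63


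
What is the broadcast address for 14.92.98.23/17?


Network: 14.92.0.0/17
Host bits = 15
Set all host bits to 1:
Broadcast: 14.92.127.255


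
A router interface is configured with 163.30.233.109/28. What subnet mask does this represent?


/28 means 28 network bits, 4 host bits
Binary: 11111111111111111111111111110000
Mask: 255.255.255.240


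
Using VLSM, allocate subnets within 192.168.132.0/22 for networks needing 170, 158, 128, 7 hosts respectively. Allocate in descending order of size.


170 hosts -> /24 (254 usable): 192.168.132.0/24
158 hosts -> /24 (254 usable): 192.168.133.0/24
128 hosts -> /24 (254 usable): 192.168.134.0/24
7 hosts -> /28 (14 usable): 192.168.135.0/28
Allocation: 192.168.132.0/24 (170 hosts, 254 usable); 192.168.133.0/24 (158 hosts, 254 usable); 192.168.134.0/24 (128 hosts, 254 usable); 192.168.135.0/28 (7 hosts, 14 usable)


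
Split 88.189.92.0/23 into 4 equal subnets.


New prefix = 23 + 2 = 25
Each subnet has 128 addresses
  88.189.92.0/25
  88.189.92.128/25
  88.189.93.0/25
  88.189.93.128/25
Subnets: 88.189.92.0/25, 88.189.92.128/25, 88.189.93.0/25, 88.189.93.128/25


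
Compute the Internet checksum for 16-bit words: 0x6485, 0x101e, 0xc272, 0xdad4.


Sum all words (with carry folding):
+ 0x6485 = 0x6485
+ 0x101e = 0x74a3
+ 0xc272 = 0x3716
+ 0xdad4 = 0x11eb
One's complement: ~0x11eb
Checksum = 0xee14


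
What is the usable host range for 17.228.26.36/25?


Network: 17.228.26.0
Broadcast: 17.228.26.127
First usable = network + 1
Last usable = broadcast - 1
Range: 17.228.26.1 to 17.228.26.126


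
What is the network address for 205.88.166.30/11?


IP:   11001101.01011000.10100110.00011110
Mask: 11111111.11100000.00000000.00000000
AND operation:
Net:  11001101.01000000.00000000.00000000
Network: 205.64.0.0/11


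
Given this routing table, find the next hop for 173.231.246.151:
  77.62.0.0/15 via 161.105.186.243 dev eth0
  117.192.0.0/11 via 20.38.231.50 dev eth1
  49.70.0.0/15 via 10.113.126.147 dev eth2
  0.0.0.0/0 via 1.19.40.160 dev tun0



Longest prefix match for 173.231.246.151:
  /15 77.62.0.0: no
  /11 117.192.0.0: no
  /15 49.70.0.0: no
  /0 0.0.0.0: MATCH
Selected: next-hop 1.19.40.160 via tun0 (matched /0)


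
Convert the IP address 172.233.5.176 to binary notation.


172 = 10101100
233 = 11101001
5 = 00000101
176 = 10110000
Binary: 10101100.11101001.00000101.10110000


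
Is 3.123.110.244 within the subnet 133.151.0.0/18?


Subnet network: 133.151.0.0
Test IP AND mask: 3.123.64.0
No, 3.123.110.244 is not in 133.151.0.0/18


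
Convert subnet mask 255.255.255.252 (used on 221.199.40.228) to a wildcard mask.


Subnet mask: 255.255.255.252
Wildcard = 255.255.255.255 - subnet mask
255 - 255 = 0
255 - 255 = 0
255 - 255 = 0
255 - 252 = 3
Wildcard: 0.0.0.3


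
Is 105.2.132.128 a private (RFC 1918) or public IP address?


RFC 1918 private ranges:
  10.0.0.0/8 (10.0.0.0 - 10.255.255.255)
  172.16.0.0/12 (172.16.0.0 - 172.31.255.255)
  192.168.0.0/16 (192.168.0.0 - 192.168.255.255)
Public (not in any RFC 1918 range)


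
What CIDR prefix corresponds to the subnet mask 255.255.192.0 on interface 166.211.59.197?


Binary: 11111111.11111111.11000000.00000000
Count leading 1s
Prefix: /18


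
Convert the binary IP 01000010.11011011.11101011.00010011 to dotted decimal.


01000010 = 66
11011011 = 219
11101011 = 235
00010011 = 19
IP: 66.219.235.19


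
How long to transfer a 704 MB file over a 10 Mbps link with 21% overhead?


Effective throughput = 10 * (1 - 21/100) = 7.9 Mbps
File size in Mb = 704 * 8 = 5632 Mb
Time = 5632 / 7.9
Time = 712.9114 seconds


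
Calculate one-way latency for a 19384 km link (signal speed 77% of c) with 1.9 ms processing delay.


Speed = 0.77 * 3e5 km/s = 231000 km/s
Propagation delay = 19384 / 231000 = 0.0839 s = 83.9134 ms
Processing delay = 1.9 ms
Total one-way latency = 85.8134 ms


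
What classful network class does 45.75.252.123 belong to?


First octet: 45
Binary: 00101101
0xxxxxxx -> Class A (1-126)
Class A, default mask 255.0.0.0 (/8)


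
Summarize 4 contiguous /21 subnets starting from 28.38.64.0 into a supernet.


Original prefix: /21
Number of subnets: 4 = 2^2
New prefix = 21 - 2 = 19
Supernet: 28.38.64.0/19


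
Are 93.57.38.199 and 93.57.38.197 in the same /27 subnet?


Mask: 255.255.255.224
93.57.38.199 AND mask = 93.57.38.192
93.57.38.197 AND mask = 93.57.38.192
Yes, same subnet (93.57.38.192)


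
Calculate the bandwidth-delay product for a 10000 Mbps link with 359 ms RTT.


BDP = bandwidth * RTT
= 10000 Mbps * 359 ms
= 10000 * 1e6 * 359 / 1000 bits
= 3590000000 bits
= 448750000 bytes
= 438232.4219 KB
BDP = 3590000000 bits (448750000 bytes)


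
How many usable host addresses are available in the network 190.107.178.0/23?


Host bits = 32 - 23 = 9
Total addresses = 2^9 = 512
Usable = total - 2 (network and broadcast)
Usable hosts: 510


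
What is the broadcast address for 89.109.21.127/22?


Network: 89.109.20.0/22
Host bits = 10
Set all host bits to 1:
Broadcast: 89.109.23.255


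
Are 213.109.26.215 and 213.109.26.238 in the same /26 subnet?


Mask: 255.255.255.192
213.109.26.215 AND mask = 213.109.26.192
213.109.26.238 AND mask = 213.109.26.192
Yes, same subnet (213.109.26.192)


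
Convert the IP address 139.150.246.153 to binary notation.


139 = 10001011
150 = 10010110
246 = 11110110
153 = 10011001
Binary: 10001011.10010110.11110110.10011001


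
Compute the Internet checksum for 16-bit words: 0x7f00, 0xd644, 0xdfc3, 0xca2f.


Sum all words (with carry folding):
+ 0x7f00 = 0x7f00
+ 0xd644 = 0x5545
+ 0xdfc3 = 0x3509
+ 0xca2f = 0xff38
One's complement: ~0xff38
Checksum = 0x00c7


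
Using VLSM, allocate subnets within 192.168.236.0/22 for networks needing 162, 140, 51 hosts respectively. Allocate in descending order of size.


162 hosts -> /24 (254 usable): 192.168.236.0/24
140 hosts -> /24 (254 usable): 192.168.237.0/24
51 hosts -> /26 (62 usable): 192.168.238.0/26
Allocation: 192.168.236.0/24 (162 hosts, 254 usable); 192.168.237.0/24 (140 hosts, 254 usable); 192.168.238.0/26 (51 hosts, 62 usable)


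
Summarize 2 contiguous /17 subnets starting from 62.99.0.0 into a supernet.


Original prefix: /17
Number of subnets: 2 = 2^1
New prefix = 17 - 1 = 16
Supernet: 62.99.0.0/16


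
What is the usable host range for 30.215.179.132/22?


Network: 30.215.176.0
Broadcast: 30.215.179.255
First usable = network + 1
Last usable = broadcast - 1
Range: 30.215.176.1 to 30.215.179.254


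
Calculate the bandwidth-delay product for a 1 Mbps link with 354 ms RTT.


BDP = bandwidth * RTT
= 1 Mbps * 354 ms
= 1 * 1e6 * 354 / 1000 bits
= 354000 bits
= 44250 bytes
= 43.2129 KB
BDP = 354000 bits (44250 bytes)


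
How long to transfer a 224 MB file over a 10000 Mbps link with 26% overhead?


Effective throughput = 10000 * (1 - 26/100) = 7400 Mbps
File size in Mb = 224 * 8 = 1792 Mb
Time = 1792 / 7400
Time = 0.2422 seconds


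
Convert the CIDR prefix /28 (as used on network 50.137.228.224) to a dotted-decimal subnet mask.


/28 means 28 network bits, 4 host bits
Binary: 11111111111111111111111111110000
Mask: 255.255.255.240


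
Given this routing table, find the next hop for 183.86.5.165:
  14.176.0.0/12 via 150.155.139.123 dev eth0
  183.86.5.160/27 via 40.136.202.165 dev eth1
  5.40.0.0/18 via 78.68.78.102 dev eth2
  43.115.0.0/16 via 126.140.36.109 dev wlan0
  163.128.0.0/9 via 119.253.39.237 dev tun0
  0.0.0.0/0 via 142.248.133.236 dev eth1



Longest prefix match for 183.86.5.165:
  /12 14.176.0.0: no
  /27 183.86.5.160: MATCH
  /18 5.40.0.0: no
  /16 43.115.0.0: no
  /9 163.128.0.0: no
  /0 0.0.0.0: MATCH
Selected: next-hop 40.136.202.165 via eth1 (matched /27)


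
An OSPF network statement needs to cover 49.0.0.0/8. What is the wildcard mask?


Subnet mask: 255.0.0.0
Wildcard = 255.255.255.255 - subnet mask
255 - 255 = 0
255 - 0 = 255
255 - 0 = 255
255 - 0 = 255
Wildcard: 0.255.255.255


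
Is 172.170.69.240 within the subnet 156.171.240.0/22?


Subnet network: 156.171.240.0
Test IP AND mask: 172.170.68.0
No, 172.170.69.240 is not in 156.171.240.0/22


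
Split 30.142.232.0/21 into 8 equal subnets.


New prefix = 21 + 3 = 24
Each subnet has 256 addresses
  30.142.232.0/24
  30.142.233.0/24
  30.142.234.0/24
  30.142.235.0/24
  30.142.236.0/24
  30.142.237.0/24
  30.142.238.0/24
  30.142.239.0/24
Subnets: 30.142.232.0/24, 30.142.233.0/24, 30.142.234.0/24, 30.142.235.0/24, 30.142.236.0/24, 30.142.237.0/24, 30.142.238.0/24, 30.142.239.0/24


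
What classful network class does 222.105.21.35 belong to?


First octet: 222
Binary: 11011110
110xxxxx -> Class C (192-223)
Class C, default mask 255.255.255.0 (/24)


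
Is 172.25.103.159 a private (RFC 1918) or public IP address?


RFC 1918 private ranges:
  10.0.0.0/8 (10.0.0.0 - 10.255.255.255)
  172.16.0.0/12 (172.16.0.0 - 172.31.255.255)
  192.168.0.0/16 (192.168.0.0 - 192.168.255.255)
Private (in 172.16.0.0/12)


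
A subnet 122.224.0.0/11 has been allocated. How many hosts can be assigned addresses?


Host bits = 32 - 11 = 21
Total addresses = 2^21 = 2097152
Usable = total - 2 (network and broadcast)
Usable hosts: 2097150


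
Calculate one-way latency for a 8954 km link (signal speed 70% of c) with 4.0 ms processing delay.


Speed = 0.7 * 3e5 km/s = 210000 km/s
Propagation delay = 8954 / 210000 = 0.0426 s = 42.6381 ms
Processing delay = 4.0 ms
Total one-way latency = 46.6381 ms


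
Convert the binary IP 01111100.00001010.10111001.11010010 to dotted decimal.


01111100 = 124
00001010 = 10
10111001 = 185
11010010 = 210
IP: 124.10.185.210


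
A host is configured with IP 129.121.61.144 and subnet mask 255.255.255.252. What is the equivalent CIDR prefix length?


Binary: 11111111.11111111.11111111.11111100
Count leading 1s
Prefix: /30


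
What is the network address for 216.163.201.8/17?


IP:   11011000.10100011.11001001.00001000
Mask: 11111111.11111111.10000000.00000000
AND operation:
Net:  11011000.10100011.10000000.00000000
Network: 216.163.128.0/17


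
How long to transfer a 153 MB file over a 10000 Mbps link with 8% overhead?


Effective throughput = 10000 * (1 - 8/100) = 9200 Mbps
File size in Mb = 153 * 8 = 1224 Mb
Time = 1224 / 9200
Time = 0.133 seconds


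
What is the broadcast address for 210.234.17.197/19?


Network: 210.234.0.0/19
Host bits = 13
Set all host bits to 1:
Broadcast: 210.234.31.255


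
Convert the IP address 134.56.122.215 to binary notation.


134 = 10000110
56 = 00111000
122 = 01111010
215 = 11010111
Binary: 10000110.00111000.01111010.11010111


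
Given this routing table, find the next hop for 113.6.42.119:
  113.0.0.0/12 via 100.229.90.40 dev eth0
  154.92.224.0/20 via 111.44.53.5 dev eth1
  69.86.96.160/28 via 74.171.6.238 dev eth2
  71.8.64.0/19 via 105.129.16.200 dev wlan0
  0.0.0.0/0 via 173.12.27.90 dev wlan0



Longest prefix match for 113.6.42.119:
  /12 113.0.0.0: MATCH
  /20 154.92.224.0: no
  /28 69.86.96.160: no
  /19 71.8.64.0: no
  /0 0.0.0.0: MATCH
Selected: next-hop 100.229.90.40 via eth0 (matched /12)


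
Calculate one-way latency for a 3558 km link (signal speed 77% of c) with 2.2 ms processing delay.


Speed = 0.77 * 3e5 km/s = 231000 km/s
Propagation delay = 3558 / 231000 = 0.0154 s = 15.4026 ms
Processing delay = 2.2 ms
Total one-way latency = 17.6026 ms


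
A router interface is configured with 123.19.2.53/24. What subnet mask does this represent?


/24 means 24 network bits, 8 host bits
Binary: 11111111111111111111111100000000
Mask: 255.255.255.0


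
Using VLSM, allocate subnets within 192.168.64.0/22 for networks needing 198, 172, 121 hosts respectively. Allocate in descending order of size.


198 hosts -> /24 (254 usable): 192.168.64.0/24
172 hosts -> /24 (254 usable): 192.168.65.0/24
121 hosts -> /25 (126 usable): 192.168.66.0/25
Allocation: 192.168.64.0/24 (198 hosts, 254 usable); 192.168.65.0/24 (172 hosts, 254 usable); 192.168.66.0/25 (121 hosts, 126 usable)


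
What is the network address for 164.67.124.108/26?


IP:   10100100.01000011.01111100.01101100
Mask: 11111111.11111111.11111111.11000000
AND operation:
Net:  10100100.01000011.01111100.01000000
Network: 164.67.124.64/26


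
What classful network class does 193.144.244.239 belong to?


First octet: 193
Binary: 11000001
110xxxxx -> Class C (192-223)
Class C, default mask 255.255.255.0 (/24)


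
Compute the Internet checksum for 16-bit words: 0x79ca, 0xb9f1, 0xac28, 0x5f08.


Sum all words (with carry folding):
+ 0x79ca = 0x79ca
+ 0xb9f1 = 0x33bc
+ 0xac28 = 0xdfe4
+ 0x5f08 = 0x3eed
One's complement: ~0x3eed
Checksum = 0xc112


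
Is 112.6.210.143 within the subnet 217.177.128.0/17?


Subnet network: 217.177.128.0
Test IP AND mask: 112.6.128.0
No, 112.6.210.143 is not in 217.177.128.0/17


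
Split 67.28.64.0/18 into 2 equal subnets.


New prefix = 18 + 1 = 19
Each subnet has 8192 addresses
  67.28.64.0/19
  67.28.96.0/19
Subnets: 67.28.64.0/19, 67.28.96.0/19


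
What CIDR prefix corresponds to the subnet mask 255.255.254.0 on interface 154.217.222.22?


Binary: 11111111.11111111.11111110.00000000
Count leading 1s
Prefix: /23


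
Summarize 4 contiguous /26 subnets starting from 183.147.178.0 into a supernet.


Original prefix: /26
Number of subnets: 4 = 2^2
New prefix = 26 - 2 = 24
Supernet: 183.147.178.0/24


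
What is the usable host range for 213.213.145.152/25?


Network: 213.213.145.128
Broadcast: 213.213.145.255
First usable = network + 1
Last usable = broadcast - 1
Range: 213.213.145.129 to 213.213.145.254


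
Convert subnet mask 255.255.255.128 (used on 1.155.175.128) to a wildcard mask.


Subnet mask: 255.255.255.128
Wildcard = 255.255.255.255 - subnet mask
255 - 255 = 0
255 - 255 = 0
255 - 255 = 0
255 - 128 = 127
Wildcard: 0.0.0.127


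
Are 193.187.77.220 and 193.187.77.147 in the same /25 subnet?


Mask: 255.255.255.128
193.187.77.220 AND mask = 193.187.77.128
193.187.77.147 AND mask = 193.187.77.128
Yes, same subnet (193.187.77.128)


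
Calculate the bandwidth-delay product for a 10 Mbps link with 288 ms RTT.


BDP = bandwidth * RTT
= 10 Mbps * 288 ms
= 10 * 1e6 * 288 / 1000 bits
= 2880000 bits
= 360000 bytes
= 351.5625 KB
BDP = 2880000 bits (360000 bytes)


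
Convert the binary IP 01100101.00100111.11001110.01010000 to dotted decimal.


01100101 = 101
00100111 = 39
11001110 = 206
01010000 = 80
IP: 101.39.206.80


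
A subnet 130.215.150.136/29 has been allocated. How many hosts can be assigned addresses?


Host bits = 32 - 29 = 3
Total addresses = 2^3 = 8
Usable = total - 2 (network and broadcast)
Usable hosts: 6


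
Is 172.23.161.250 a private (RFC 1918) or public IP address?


RFC 1918 private ranges:
  10.0.0.0/8 (10.0.0.0 - 10.255.255.255)
  172.16.0.0/12 (172.16.0.0 - 172.31.255.255)
  192.168.0.0/16 (192.168.0.0 - 192.168.255.255)
Private (in 172.16.0.0/12)


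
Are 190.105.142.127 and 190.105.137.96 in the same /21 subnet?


Mask: 255.255.248.0
190.105.142.127 AND mask = 190.105.136.0
190.105.137.96 AND mask = 190.105.136.0
Yes, same subnet (190.105.136.0)


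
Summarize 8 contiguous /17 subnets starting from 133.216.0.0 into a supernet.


Original prefix: /17
Number of subnets: 8 = 2^3
New prefix = 17 - 3 = 14
Supernet: 133.216.0.0/14


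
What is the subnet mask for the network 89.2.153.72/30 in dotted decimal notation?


/30 means 30 network bits, 2 host bits
Binary: 11111111111111111111111111111100
Mask: 255.255.255.252


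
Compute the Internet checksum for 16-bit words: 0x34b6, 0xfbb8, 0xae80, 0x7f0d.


Sum all words (with carry folding):
+ 0x34b6 = 0x34b6
+ 0xfbb8 = 0x306f
+ 0xae80 = 0xdeef
+ 0x7f0d = 0x5dfd
One's complement: ~0x5dfd
Checksum = 0xa202


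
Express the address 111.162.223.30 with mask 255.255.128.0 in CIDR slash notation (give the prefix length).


Binary: 11111111.11111111.10000000.00000000
Count leading 1s
Prefix: /17


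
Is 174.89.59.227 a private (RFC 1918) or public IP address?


RFC 1918 private ranges:
  10.0.0.0/8 (10.0.0.0 - 10.255.255.255)
  172.16.0.0/12 (172.16.0.0 - 172.31.255.255)
  192.168.0.0/16 (192.168.0.0 - 192.168.255.255)
Public (not in any RFC 1918 range)


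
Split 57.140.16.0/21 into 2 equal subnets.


New prefix = 21 + 1 = 22
Each subnet has 1024 addresses
  57.140.16.0/22
  57.140.20.0/22
Subnets: 57.140.16.0/22, 57.140.20.0/22


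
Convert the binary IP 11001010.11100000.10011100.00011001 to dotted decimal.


11001010 = 202
11100000 = 224
10011100 = 156
00011001 = 25
IP: 202.224.156.25


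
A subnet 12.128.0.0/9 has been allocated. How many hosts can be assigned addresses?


Host bits = 32 - 9 = 23
Total addresses = 2^23 = 8388608
Usable = total - 2 (network and broadcast)
Usable hosts: 8388606


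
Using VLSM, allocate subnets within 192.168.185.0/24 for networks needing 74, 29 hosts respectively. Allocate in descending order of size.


74 hosts -> /25 (126 usable): 192.168.185.0/25
29 hosts -> /27 (30 usable): 192.168.185.128/27
Allocation: 192.168.185.0/25 (74 hosts, 126 usable); 192.168.185.128/27 (29 hosts, 30 usable)


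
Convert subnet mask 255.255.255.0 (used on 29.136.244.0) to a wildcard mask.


Subnet mask: 255.255.255.0
Wildcard = 255.255.255.255 - subnet mask
255 - 255 = 0
255 - 255 = 0
255 - 255 = 0
255 - 0 = 255
Wildcard: 0.0.0.255


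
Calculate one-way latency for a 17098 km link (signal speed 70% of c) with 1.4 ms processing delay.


Speed = 0.7 * 3e5 km/s = 210000 km/s
Propagation delay = 17098 / 210000 = 0.0814 s = 81.419 ms
Processing delay = 1.4 ms
Total one-way latency = 82.819 ms


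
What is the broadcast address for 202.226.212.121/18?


Network: 202.226.192.0/18
Host bits = 14
Set all host bits to 1:
Broadcast: 202.226.255.255


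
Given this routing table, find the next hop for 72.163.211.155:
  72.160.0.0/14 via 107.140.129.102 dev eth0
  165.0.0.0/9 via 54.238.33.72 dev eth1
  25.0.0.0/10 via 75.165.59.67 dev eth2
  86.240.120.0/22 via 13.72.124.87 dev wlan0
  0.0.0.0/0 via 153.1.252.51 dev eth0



Longest prefix match for 72.163.211.155:
  /14 72.160.0.0: MATCH
  /9 165.0.0.0: no
  /10 25.0.0.0: no
  /22 86.240.120.0: no
  /0 0.0.0.0: MATCH
Selected: next-hop 107.140.129.102 via eth0 (matched /14)


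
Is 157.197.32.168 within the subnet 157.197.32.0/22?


Subnet network: 157.197.32.0
Test IP AND mask: 157.197.32.0
Yes, 157.197.32.168 is in 157.197.32.0/22


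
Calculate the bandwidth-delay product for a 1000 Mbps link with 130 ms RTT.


BDP = bandwidth * RTT
= 1000 Mbps * 130 ms
= 1000 * 1e6 * 130 / 1000 bits
= 130000000 bits
= 16250000 bytes
= 15869.1406 KB
BDP = 130000000 bits (16250000 bytes)


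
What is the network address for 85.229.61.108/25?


IP:   01010101.11100101.00111101.01101100
Mask: 11111111.11111111.11111111.10000000
AND operation:
Net:  01010101.11100101.00111101.00000000
Network: 85.229.61.0/25


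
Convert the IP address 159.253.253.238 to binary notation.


159 = 10011111
253 = 11111101
253 = 11111101
238 = 11101110
Binary: 10011111.11111101.11111101.11101110


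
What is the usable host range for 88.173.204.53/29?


Network: 88.173.204.48
Broadcast: 88.173.204.55
First usable = network + 1
Last usable = broadcast - 1
Range: 88.173.204.49 to 88.173.204.54


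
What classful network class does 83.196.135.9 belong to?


First octet: 83
Binary: 01010011
0xxxxxxx -> Class A (1-126)
Class A, default mask 255.0.0.0 (/8)


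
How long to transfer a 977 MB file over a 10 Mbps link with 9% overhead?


Effective throughput = 10 * (1 - 9/100) = 9.1 Mbps
File size in Mb = 977 * 8 = 7816 Mb
Time = 7816 / 9.1
Time = 858.9011 seconds


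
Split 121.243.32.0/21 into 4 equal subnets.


New prefix = 21 + 2 = 23
Each subnet has 512 addresses
  121.243.32.0/23
  121.243.34.0/23
  121.243.36.0/23
  121.243.38.0/23
Subnets: 121.243.32.0/23, 121.243.34.0/23, 121.243.36.0/23, 121.243.38.0/23


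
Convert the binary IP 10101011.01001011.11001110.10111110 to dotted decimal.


10101011 = 171
01001011 = 75
11001110 = 206
10111110 = 190
IP: 171.75.206.190


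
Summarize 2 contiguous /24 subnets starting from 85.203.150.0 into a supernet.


Original prefix: /24
Number of subnets: 2 = 2^1
New prefix = 24 - 1 = 23
Supernet: 85.203.150.0/23


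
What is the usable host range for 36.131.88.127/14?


Network: 36.128.0.0
Broadcast: 36.131.255.255
First usable = network + 1
Last usable = broadcast - 1
Range: 36.128.0.1 to 36.131.255.254


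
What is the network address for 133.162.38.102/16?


IP:   10000101.10100010.00100110.01100110
Mask: 11111111.11111111.00000000.00000000
AND operation:
Net:  10000101.10100010.00000000.00000000
Network: 133.162.0.0/16


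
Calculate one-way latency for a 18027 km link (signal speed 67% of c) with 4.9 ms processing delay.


Speed = 0.67 * 3e5 km/s = 201000 km/s
Propagation delay = 18027 / 201000 = 0.0897 s = 89.6866 ms
Processing delay = 4.9 ms
Total one-way latency = 94.5866 ms


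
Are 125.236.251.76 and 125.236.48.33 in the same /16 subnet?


Mask: 255.255.0.0
125.236.251.76 AND mask = 125.236.0.0
125.236.48.33 AND mask = 125.236.0.0
Yes, same subnet (125.236.0.0)


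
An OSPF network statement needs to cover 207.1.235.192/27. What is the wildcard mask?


Subnet mask: 255.255.255.224
Wildcard = 255.255.255.255 - subnet mask
255 - 255 = 0
255 - 255 = 0
255 - 255 = 0
255 - 224 = 31
Wildcard: 0.0.0.31


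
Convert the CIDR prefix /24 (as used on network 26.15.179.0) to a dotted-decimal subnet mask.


/24 means 24 network bits, 8 host bits
Binary: 11111111111111111111111100000000
Mask: 255.255.255.0


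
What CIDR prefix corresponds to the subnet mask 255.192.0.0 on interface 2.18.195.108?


Binary: 11111111.11000000.00000000.00000000
Count leading 1s
Prefix: /10


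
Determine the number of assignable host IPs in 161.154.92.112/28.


Host bits = 32 - 28 = 4
Total addresses = 2^4 = 16
Usable = total - 2 (network and broadcast)
Usable hosts: 14


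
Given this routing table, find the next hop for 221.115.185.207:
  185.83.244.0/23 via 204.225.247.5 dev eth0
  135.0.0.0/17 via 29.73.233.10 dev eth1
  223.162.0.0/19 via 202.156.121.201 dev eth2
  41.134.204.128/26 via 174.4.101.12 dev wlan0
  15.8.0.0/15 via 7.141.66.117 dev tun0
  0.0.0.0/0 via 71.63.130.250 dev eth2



Longest prefix match for 221.115.185.207:
  /23 185.83.244.0: no
  /17 135.0.0.0: no
  /19 223.162.0.0: no
  /26 41.134.204.128: no
  /15 15.8.0.0: no
  /0 0.0.0.0: MATCH
Selected: next-hop 71.63.130.250 via eth2 (matched /0)


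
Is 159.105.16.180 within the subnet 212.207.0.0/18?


Subnet network: 212.207.0.0
Test IP AND mask: 159.105.0.0
No, 159.105.16.180 is not in 212.207.0.0/18


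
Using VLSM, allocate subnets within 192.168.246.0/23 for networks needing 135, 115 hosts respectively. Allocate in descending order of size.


135 hosts -> /24 (254 usable): 192.168.246.0/24
115 hosts -> /25 (126 usable): 192.168.247.0/25
Allocation: 192.168.246.0/24 (135 hosts, 254 usable); 192.168.247.0/25 (115 hosts, 126 usable)


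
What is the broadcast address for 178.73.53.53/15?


Network: 178.72.0.0/15
Host bits = 17
Set all host bits to 1:
Broadcast: 178.73.255.255


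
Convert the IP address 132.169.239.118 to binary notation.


132 = 10000100
169 = 10101001
239 = 11101111
118 = 01110110
Binary: 10000100.10101001.11101111.01110110


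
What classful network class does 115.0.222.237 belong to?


First octet: 115
Binary: 01110011
0xxxxxxx -> Class A (1-126)
Class A, default mask 255.0.0.0 (/8)


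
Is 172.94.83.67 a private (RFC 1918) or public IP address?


RFC 1918 private ranges:
  10.0.0.0/8 (10.0.0.0 - 10.255.255.255)
  172.16.0.0/12 (172.16.0.0 - 172.31.255.255)
  192.168.0.0/16 (192.168.0.0 - 192.168.255.255)
Public (not in any RFC 1918 range)


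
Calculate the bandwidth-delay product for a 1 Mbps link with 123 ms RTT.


BDP = bandwidth * RTT
= 1 Mbps * 123 ms
= 1 * 1e6 * 123 / 1000 bits
= 123000 bits
= 15375 bytes
= 15.0146 KB
BDP = 123000 bits (15375 bytes)


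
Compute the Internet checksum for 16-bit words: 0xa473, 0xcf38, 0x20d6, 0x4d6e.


Sum all words (with carry folding):
+ 0xa473 = 0xa473
+ 0xcf38 = 0x73ac
+ 0x20d6 = 0x9482
+ 0x4d6e = 0xe1f0
One's complement: ~0xe1f0
Checksum = 0x1e0f


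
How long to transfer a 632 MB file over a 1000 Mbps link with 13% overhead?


Effective throughput = 1000 * (1 - 13/100) = 870 Mbps
File size in Mb = 632 * 8 = 5056 Mb
Time = 5056 / 870
Time = 5.8115 seconds
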